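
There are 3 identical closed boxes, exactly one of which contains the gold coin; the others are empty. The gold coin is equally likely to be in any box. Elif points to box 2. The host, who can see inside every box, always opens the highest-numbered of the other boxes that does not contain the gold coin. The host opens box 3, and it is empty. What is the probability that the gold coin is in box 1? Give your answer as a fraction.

Apply Bayes' rule, conditioning on where the gold coin actually is.
If it is in either of boxes 1 and 2 (prior 1/3 each): box 3 is the highest-numbered option available, probability 1; weight (1/3)·1 = 1/3 each.
If it is in box 3 (prior 1/3): the host opened box 3, so this case is ruled out; weight (1/3)·0 = 0.
The weights sum to 2/3.
So P(the gold coin in box 1 | the host opened box 3) = (1/3) / (2/3) = 1/2.

1/2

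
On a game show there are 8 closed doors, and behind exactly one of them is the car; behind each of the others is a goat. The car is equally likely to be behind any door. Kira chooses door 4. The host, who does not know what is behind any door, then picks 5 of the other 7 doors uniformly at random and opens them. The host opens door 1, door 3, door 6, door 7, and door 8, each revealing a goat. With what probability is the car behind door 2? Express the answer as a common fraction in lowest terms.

Consider each possible location of the car in turn.
If it is behind any of doors 1, 3, 6, 7, and 8 (prior 1/8 each): that door was opened and seen not to hold the prize — ruled out; weight (1/8)·0 = 0 each.
If it is behind any of doors 2, 4, and 5 (prior 1/8 each): the host picks exactly this set with probability 1/21 regardless, and none is the prize; weight (1/8)·(1/21) = 1/168 each.
The weights sum to 1/56.
So P(the car behind door 2 | the host opened door 1, door 3, door 6, door 7, and door 8) = (1/168) / (1/56) = 1/3.

1/3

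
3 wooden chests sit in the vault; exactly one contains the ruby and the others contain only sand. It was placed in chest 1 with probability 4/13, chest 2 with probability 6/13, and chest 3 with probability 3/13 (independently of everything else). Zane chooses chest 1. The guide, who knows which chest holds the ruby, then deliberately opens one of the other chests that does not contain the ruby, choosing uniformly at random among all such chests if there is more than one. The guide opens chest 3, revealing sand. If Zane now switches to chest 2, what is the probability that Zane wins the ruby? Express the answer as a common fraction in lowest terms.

3/4

Apply Bayes' rule, conditioning on where the ruby actually is.
If it is in chest 1 (prior 4/13): the guide has 2 equally likely choices, so probability 1/2; weight (4/13)·(1/2) = 2/13.
If it is in chest 2 (prior 6/13): the guide has no choice, probability 1; weight (6/13)·1 = 6/13.
If it is in chest 3 (prior 3/13): the guide opened chest 3, so this case is ruled out; weight (3/13)·0 = 0.
The weights sum to 8/13.
So P(the ruby in chest 2 | the guide opened chest 3) = (6/13) / (8/13) = 3/4.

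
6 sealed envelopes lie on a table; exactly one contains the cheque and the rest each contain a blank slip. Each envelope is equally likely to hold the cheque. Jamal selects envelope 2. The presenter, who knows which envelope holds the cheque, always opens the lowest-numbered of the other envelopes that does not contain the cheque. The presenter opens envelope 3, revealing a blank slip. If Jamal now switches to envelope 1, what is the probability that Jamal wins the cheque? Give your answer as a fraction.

Consider each possible location of the cheque in turn.
If it is in envelope 1 (prior 1/6): envelope 3 is the lowest-numbered option available, probability 1; weight (1/6)·1 = 1/6.
If it is in any of envelopes 2, 4, 5, and 6 (prior 1/6 each): the presenter would have opened envelope 1 instead, probability 0; weight (1/6)·0 = 0 each.
If it is in envelope 3 (prior 1/6): the presenter opened envelope 3, so this case is ruled out; weight (1/6)·0 = 0.
The weights sum to 1/6.
So P(the cheque in envelope 1 | the presenter opened envelope 3) = (1/6) / (1/6) = 1.

1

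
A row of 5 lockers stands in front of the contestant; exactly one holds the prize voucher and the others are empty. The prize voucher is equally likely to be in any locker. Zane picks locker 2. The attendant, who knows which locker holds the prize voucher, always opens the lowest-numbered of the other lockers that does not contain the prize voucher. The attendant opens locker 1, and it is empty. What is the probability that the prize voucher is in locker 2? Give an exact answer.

1/4

Consider each possible location of the prize voucher in turn.
If it is in locker 1 (prior 1/5): the attendant opened locker 1, so this case is ruled out; weight (1/5)·0 = 0.
If it is in any of lockers 2, 3, 4, and 5 (prior 1/5 each): locker 1 is the lowest-numbered option available, probability 1; weight (1/5)·1 = 1/5 each.
The weights sum to 4/5.
So P(the prize voucher in locker 2 | the attendant opened locker 1) = (1/5) / (4/5) = 1/4.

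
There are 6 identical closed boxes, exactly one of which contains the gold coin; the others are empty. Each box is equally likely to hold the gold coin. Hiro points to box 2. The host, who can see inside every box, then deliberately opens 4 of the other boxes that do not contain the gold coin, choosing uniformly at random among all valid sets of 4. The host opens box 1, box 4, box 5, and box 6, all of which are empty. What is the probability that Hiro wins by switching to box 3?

Consider each possible location of the gold coin in turn.
If it is in any of boxes 1, 4, 5, and 6 (prior 1/6 each): that box was opened and seen not to hold the prize — ruled out; weight (1/6)·0 = 0 each.
If it is in box 2 (prior 1/6): the host has 5 equally likely choices, so probability 1/5; weight (1/6)·(1/5) = 1/30.
If it is in box 3 (prior 1/6): the host has no choice, probability 1; weight (1/6)·1 = 1/6.
The weights sum to 1/5.
So P(the gold coin in box 3 | the host opened box 1, box 4, box 5, and box 6) = (1/6) / (1/5) = 5/6.

5/6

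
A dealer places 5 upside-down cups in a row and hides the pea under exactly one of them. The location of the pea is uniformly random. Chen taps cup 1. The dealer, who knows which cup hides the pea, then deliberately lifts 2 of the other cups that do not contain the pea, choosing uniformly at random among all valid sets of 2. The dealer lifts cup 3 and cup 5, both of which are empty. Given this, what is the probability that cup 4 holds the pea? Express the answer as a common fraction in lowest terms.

Condition on the true location of the pea.
If it is under cup 1 (prior 1/5): the dealer has 6 equally likely choices, so probability 1/6; weight (1/5)·(1/6) = 1/30.
If it is under either of cups 2 and 4 (prior 1/5 each): the dealer has 3 equally likely choices, so probability 1/3; weight (1/5)·(1/3) = 1/15 each.
If it is under either of cups 3 and 5 (prior 1/5 each): that cup was opened and seen not to hold the prize — ruled out; weight (1/5)·0 = 0 each.
The weights sum to 1/6.
So P(the pea under cup 4 | the dealer opened cup 3 and cup 5) = (1/15) / (1/6) = 2/5.

2/5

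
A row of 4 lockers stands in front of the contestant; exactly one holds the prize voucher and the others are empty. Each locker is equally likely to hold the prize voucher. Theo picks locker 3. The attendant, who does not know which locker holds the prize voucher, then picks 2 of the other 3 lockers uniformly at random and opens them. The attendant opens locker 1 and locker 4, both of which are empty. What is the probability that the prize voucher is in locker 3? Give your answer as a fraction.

Because the attendant chose which lockers to open without knowing where the prize voucher is, the choice is independent of the prize location. Learning that none of the 2 opened lockers holds the prize voucher simply rules out those 2 locations and leaves the remaining 2 lockers still equally likely by symmetry.
So P(the prize voucher in locker 3) = 1/2.

1/2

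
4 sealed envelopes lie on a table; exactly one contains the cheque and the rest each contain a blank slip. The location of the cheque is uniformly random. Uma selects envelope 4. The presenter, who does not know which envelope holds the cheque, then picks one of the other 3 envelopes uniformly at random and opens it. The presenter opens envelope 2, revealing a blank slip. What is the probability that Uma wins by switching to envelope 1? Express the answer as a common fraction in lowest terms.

Consider each possible location of the cheque in turn.
If it is in any of envelopes 1, 3, and 4 (prior 1/4 each): the presenter picks envelope 2 with probability 1/3 regardless, and it is not the prize; weight (1/4)·(1/3) = 1/12 each.
If it is in envelope 2 (prior 1/4): the presenter opened envelope 2, so this case is ruled out; weight (1/4)·0 = 0.
The weights sum to 1/4.
So P(the cheque in envelope 1 | the presenter opened envelope 2) = (1/12) / (1/4) = 1/3.

1/3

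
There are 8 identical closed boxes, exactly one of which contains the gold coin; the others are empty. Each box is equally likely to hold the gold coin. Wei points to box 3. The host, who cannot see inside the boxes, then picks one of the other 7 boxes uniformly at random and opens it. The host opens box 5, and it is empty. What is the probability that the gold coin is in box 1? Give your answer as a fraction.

Because the host chose which box to open without knowing where the gold coin is, the choice is independent of the prize location. Learning that box 5 does not hold the gold coin simply rules out that one location and leaves the remaining 7 boxes still equally likely by symmetry.
So P(the gold coin in box 1) = 1/7.

1/7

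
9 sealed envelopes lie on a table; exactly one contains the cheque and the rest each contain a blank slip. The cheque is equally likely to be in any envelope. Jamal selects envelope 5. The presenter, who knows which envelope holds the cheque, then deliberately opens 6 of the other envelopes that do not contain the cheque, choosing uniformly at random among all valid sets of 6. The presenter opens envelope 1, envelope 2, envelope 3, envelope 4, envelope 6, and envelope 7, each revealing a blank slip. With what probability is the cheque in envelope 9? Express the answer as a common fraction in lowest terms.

4/9

Condition on the true location of the cheque.
If it is in any of envelopes 1, 2, 3, 4, 6, and 7 (prior 1/9 each): that envelope was opened and seen not to hold the prize — ruled out; weight (1/9)·0 = 0 each.
If it is in envelope 5 (prior 1/9): the presenter has 28 equally likely choices, so probability 1/28; weight (1/9)·(1/28) = 1/252.
If it is in either of envelopes 8 and 9 (prior 1/9 each): the presenter has 7 equally likely choices, so probability 1/7; weight (1/9)·(1/7) = 1/63 each.
The weights sum to 1/28.
So P(the cheque in envelope 9 | the presenter opened envelope 1, envelope 2, envelope 3, envelope 4, envelope 6, and envelope 7) = (1/63) / (1/28) = 4/9.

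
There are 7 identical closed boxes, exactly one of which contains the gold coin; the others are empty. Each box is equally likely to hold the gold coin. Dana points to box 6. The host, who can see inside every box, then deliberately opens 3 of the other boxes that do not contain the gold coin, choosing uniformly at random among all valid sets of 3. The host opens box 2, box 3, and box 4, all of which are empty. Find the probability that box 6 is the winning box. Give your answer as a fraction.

1/7

Consider each possible location of the gold coin in turn.
If it is in any of boxes 1, 5, and 7 (prior 1/7 each): the host has 10 equally likely choices, so probability 1/10; weight (1/7)·(1/10) = 1/70 each.
If it is in any of boxes 2, 3, and 4 (prior 1/7 each): that box was opened and seen not to hold the prize — ruled out; weight (1/7)·0 = 0 each.
If it is in box 6 (prior 1/7): the host has 20 equally likely choices, so probability 1/20; weight (1/7)·(1/20) = 1/140.
The weights sum to 1/20.
So P(the gold coin in box 6 | the host opened box 2, box 3, and box 4) = (1/140) / (1/20) = 1/7.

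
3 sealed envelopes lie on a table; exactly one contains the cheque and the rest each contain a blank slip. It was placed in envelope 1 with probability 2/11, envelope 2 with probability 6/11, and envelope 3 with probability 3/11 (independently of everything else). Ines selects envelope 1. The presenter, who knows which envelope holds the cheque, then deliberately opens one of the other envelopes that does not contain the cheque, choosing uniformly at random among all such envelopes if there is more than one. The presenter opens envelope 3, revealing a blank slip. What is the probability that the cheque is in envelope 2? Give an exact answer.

Consider each possible location of the cheque in turn.
If it is in envelope 1 (prior 2/11): the presenter has 2 equally likely choices, so probability 1/2; weight (2/11)·(1/2) = 1/11.
If it is in envelope 2 (prior 6/11): the presenter has no choice, probability 1; weight (6/11)·1 = 6/11.
If it is in envelope 3 (prior 3/11): the presenter opened envelope 3, so this case is ruled out; weight (3/11)·0 = 0.
The weights sum to 7/11.
So P(the cheque in envelope 2 | the presenter opened envelope 3) = (6/11) / (7/11) = 6/7.

6/7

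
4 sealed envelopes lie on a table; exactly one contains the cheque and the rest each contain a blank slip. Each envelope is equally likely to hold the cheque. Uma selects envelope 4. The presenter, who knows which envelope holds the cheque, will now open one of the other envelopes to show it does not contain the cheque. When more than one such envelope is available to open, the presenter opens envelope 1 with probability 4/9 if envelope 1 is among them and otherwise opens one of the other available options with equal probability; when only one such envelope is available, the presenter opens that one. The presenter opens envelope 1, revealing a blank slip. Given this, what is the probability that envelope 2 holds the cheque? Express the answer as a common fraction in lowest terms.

1/3

Condition on the true location of the cheque.
If it is in envelope 1 (prior 1/4): the presenter opened envelope 1, so this case is ruled out; weight (1/4)·0 = 0.
If it is in any of envelopes 2, 3, and 4 (prior 1/4 each): envelope 1 is available, opened with probability 4/9; weight (1/4)·(4/9) = 1/9 each.
The weights sum to 1/3.
So P(the cheque in envelope 2 | the presenter opened envelope 1) = (1/9) / (1/3) = 1/3.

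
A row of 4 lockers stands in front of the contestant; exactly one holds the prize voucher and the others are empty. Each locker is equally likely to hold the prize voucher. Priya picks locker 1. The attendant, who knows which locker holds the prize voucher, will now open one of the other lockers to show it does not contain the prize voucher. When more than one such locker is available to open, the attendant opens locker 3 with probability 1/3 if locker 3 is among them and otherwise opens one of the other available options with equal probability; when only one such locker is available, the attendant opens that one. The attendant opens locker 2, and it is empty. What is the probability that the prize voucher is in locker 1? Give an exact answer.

Apply Bayes' rule, conditioning on where the prize voucher actually is.
If it is in locker 1 (prior 1/4): locker 3 is available but not opened; locker 2 gets probability (1 − 1/3)/2 = 1/3; weight (1/4)·(1/3) = 1/12.
If it is in locker 2 (prior 1/4): the attendant opened locker 2, so this case is ruled out; weight (1/4)·0 = 0.
If it is in locker 3 (prior 1/4): locker 3 holds the prize so is unavailable; the attendant chooses uniformly among the 2 others, probability 1/2; weight (1/4)·(1/2) = 1/8.
If it is in locker 4 (prior 1/4): locker 3 is available but not opened, probability 2/3; weight (1/4)·(2/3) = 1/6.
The weights sum to 3/8.
So P(the prize voucher in locker 1 | the attendant opened locker 2) = (1/12) / (3/8) = 2/9.

2/9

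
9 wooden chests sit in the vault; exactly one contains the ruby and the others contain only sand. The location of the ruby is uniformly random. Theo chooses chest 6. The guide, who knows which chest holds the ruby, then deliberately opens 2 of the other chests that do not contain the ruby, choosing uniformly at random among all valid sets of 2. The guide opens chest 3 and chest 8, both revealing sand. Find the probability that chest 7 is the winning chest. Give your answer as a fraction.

Condition on the true location of the ruby.
If it is in any of chests 1, 2, 4, 5, 7, and 9 (prior 1/9 each): the guide has 21 equally likely choices, so probability 1/21; weight (1/9)·(1/21) = 1/189 each.
If it is in either of chests 3 and 8 (prior 1/9 each): that chest was opened and seen not to hold the prize — ruled out; weight (1/9)·0 = 0 each.
If it is in chest 6 (prior 1/9): the guide has 28 equally likely choices, so probability 1/28; weight (1/9)·(1/28) = 1/252.
The weights sum to 1/28.
So P(the ruby in chest 7 | the guide opened chest 3 and chest 8) = (1/189) / (1/28) = 4/27.

4/27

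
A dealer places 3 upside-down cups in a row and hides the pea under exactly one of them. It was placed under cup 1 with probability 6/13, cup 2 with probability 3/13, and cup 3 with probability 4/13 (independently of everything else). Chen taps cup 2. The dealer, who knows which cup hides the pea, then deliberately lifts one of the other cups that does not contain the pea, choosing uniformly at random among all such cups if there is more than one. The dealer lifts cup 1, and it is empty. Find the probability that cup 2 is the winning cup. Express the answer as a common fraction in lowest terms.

Apply Bayes' rule, conditioning on where the pea actually is.
If it is under cup 1 (prior 6/13): the dealer opened cup 1, so this case is ruled out; weight (6/13)·0 = 0.
If it is under cup 2 (prior 3/13): the dealer has 2 equally likely choices, so probability 1/2; weight (3/13)·(1/2) = 3/26.
If it is under cup 3 (prior 4/13): the dealer has no choice, probability 1; weight (4/13)·1 = 4/13.
The weights sum to 11/26.
So P(the pea under cup 2 | the dealer opened cup 1) = (3/26) / (11/26) = 3/11.

3/11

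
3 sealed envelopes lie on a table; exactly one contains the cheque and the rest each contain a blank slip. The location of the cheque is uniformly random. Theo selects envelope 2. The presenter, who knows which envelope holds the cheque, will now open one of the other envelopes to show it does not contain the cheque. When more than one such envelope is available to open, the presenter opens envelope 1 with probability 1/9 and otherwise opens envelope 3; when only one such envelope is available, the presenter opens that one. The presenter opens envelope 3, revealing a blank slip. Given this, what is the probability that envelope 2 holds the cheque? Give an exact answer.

Apply Bayes' rule, conditioning on where the cheque actually is.
If it is in envelope 1 (prior 1/3): only envelope 3 is available, probability 1; weight (1/3)·1 = 1/3.
If it is in envelope 2 (prior 1/3): envelope 1 is available but not opened, probability 8/9; weight (1/3)·(8/9) = 8/27.
If it is in envelope 3 (prior 1/3): the presenter opened envelope 3, so this case is ruled out; weight (1/3)·0 = 0.
The weights sum to 17/27.
So P(the cheque in envelope 2 | the presenter opened envelope 3) = (8/27) / (17/27) = 8/17.

8/17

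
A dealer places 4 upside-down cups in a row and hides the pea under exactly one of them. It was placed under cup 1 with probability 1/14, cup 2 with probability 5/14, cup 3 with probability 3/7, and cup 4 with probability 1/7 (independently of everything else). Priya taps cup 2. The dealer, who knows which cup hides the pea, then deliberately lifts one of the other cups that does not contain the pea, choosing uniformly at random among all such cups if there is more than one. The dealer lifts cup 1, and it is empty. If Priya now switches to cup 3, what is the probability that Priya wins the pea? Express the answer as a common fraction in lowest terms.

Apply Bayes' rule, conditioning on where the pea actually is.
If it is under cup 1 (prior 1/14): the dealer opened cup 1, so this case is ruled out; weight (1/14)·0 = 0.
If it is under cup 2 (prior 5/14): the dealer has 3 equally likely choices, so probability 1/3; weight (5/14)·(1/3) = 5/42.
If it is under cup 3 (prior 3/7): the dealer has 2 equally likely choices, so probability 1/2; weight (3/7)·(1/2) = 3/14.
If it is under cup 4 (prior 1/7): the dealer has 2 equally likely choices, so probability 1/2; weight (1/7)·(1/2) = 1/14.
The weights sum to 17/42.
So P(the pea under cup 3 | the dealer opened cup 1) = (3/14) / (17/42) = 9/17.

9/17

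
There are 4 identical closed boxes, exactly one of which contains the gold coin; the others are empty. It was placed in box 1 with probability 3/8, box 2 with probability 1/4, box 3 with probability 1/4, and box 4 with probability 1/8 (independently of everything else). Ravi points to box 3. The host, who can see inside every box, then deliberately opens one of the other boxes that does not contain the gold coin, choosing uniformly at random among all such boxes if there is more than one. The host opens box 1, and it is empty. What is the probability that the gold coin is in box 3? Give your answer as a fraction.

Condition on the true location of the gold coin.
If it is in box 1 (prior 3/8): the host opened box 1, so this case is ruled out; weight (3/8)·0 = 0.
If it is in box 2 (prior 1/4): the host has 2 equally likely choices, so probability 1/2; weight (1/4)·(1/2) = 1/8.
If it is in box 3 (prior 1/4): the host has 3 equally likely choices, so probability 1/3; weight (1/4)·(1/3) = 1/12.
If it is in box 4 (prior 1/8): the host has 2 equally likely choices, so probability 1/2; weight (1/8)·(1/2) = 1/16.
The weights sum to 13/48.
So P(the gold coin in box 3 | the host opened box 1) = (1/12) / (13/48) = 4/13.

4/13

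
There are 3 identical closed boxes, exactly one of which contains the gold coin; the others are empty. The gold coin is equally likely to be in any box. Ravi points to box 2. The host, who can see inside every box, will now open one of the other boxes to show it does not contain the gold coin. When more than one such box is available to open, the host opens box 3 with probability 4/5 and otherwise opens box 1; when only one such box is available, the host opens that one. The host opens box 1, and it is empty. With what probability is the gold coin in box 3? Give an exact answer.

5/6

Apply Bayes' rule, conditioning on where the gold coin actually is.
If it is in box 1 (prior 1/3): the host opened box 1, so this case is ruled out; weight (1/3)·0 = 0.
If it is in box 2 (prior 1/3): box 3 is available but not opened, probability 1/5; weight (1/3)·(1/5) = 1/15.
If it is in box 3 (prior 1/3): only box 1 is available, probability 1; weight (1/3)·1 = 1/3.
The weights sum to 2/5.
So P(the gold coin in box 3 | the host opened box 1) = (1/3) / (2/5) = 5/6.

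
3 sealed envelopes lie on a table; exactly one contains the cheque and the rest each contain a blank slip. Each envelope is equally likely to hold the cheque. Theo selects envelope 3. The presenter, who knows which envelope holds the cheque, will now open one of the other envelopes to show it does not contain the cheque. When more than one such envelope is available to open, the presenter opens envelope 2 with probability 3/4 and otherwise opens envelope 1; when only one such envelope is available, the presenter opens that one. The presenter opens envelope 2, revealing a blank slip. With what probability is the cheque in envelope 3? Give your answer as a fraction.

Apply Bayes' rule, conditioning on where the cheque actually is.
If it is in envelope 1 (prior 1/3): only envelope 2 is available, probability 1; weight (1/3)·1 = 1/3.
If it is in envelope 2 (prior 1/3): the presenter opened envelope 2, so this case is ruled out; weight (1/3)·0 = 0.
If it is in envelope 3 (prior 1/3): envelope 2 is available, opened with probability 3/4; weight (1/3)·(3/4) = 1/4.
The weights sum to 7/12.
So P(the cheque in envelope 3 | the presenter opened envelope 2) = (1/4) / (7/12) = 3/7.

3/7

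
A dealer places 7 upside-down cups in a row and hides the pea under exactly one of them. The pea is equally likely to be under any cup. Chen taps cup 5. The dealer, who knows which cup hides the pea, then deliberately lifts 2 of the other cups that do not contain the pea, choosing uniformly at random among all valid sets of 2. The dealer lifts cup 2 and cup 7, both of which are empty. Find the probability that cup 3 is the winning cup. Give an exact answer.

Consider each possible location of the pea in turn.
If it is under any of cups 1, 3, 4, and 6 (prior 1/7 each): the dealer has 10 equally likely choices, so probability 1/10; weight (1/7)·(1/10) = 1/70 each.
If it is under either of cups 2 and 7 (prior 1/7 each): that cup was opened and seen not to hold the prize — ruled out; weight (1/7)·0 = 0 each.
If it is under cup 5 (prior 1/7): the dealer has 15 equally likely choices, so probability 1/15; weight (1/7)·(1/15) = 1/105.
The weights sum to 1/15.
So P(the pea under cup 3 | the dealer opened cup 2 and cup 7) = (1/70) / (1/15) = 3/14.

3/14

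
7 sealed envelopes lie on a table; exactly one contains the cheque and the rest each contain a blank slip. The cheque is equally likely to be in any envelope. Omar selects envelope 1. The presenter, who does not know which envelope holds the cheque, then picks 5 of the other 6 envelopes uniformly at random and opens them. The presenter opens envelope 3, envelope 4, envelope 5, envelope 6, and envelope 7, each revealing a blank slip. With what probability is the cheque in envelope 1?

Because the presenter chose which envelopes to open without knowing where the cheque is, the choice is independent of the prize location. Learning that none of the 5 opened envelopes holds the cheque simply rules out those 5 locations and leaves the remaining 2 envelopes still equally likely by symmetry.
So P(the cheque in envelope 1) = 1/2.

1/2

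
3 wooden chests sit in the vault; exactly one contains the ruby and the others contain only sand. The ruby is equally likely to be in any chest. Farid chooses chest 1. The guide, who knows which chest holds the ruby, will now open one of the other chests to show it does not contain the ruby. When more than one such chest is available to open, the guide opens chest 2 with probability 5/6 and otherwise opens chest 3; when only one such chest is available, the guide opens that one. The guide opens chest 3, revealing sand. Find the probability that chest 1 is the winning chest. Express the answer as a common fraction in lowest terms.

Apply Bayes' rule, conditioning on where the ruby actually is.
If it is in chest 1 (prior 1/3): chest 2 is available but not opened, probability 1/6; weight (1/3)·(1/6) = 1/18.
If it is in chest 2 (prior 1/3): only chest 3 is available, probability 1; weight (1/3)·1 = 1/3.
If it is in chest 3 (prior 1/3): the guide opened chest 3, so this case is ruled out; weight (1/3)·0 = 0.
The weights sum to 7/18.
So P(the ruby in chest 1 | the guide opened chest 3) = (1/18) / (7/18) = 1/7.

1/7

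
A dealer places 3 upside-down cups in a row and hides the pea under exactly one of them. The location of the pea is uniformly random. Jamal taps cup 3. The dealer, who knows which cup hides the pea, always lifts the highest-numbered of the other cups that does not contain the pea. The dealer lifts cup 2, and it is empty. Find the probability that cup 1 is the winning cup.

Apply Bayes' rule, conditioning on where the pea actually is.
If it is under either of cups 1 and 3 (prior 1/3 each): cup 2 is the highest-numbered option available, probability 1; weight (1/3)·1 = 1/3 each.
If it is under cup 2 (prior 1/3): the dealer opened cup 2, so this case is ruled out; weight (1/3)·0 = 0.
The weights sum to 2/3.
So P(the pea under cup 1 | the dealer opened cup 2) = (1/3) / (2/3) = 1/2.

1/2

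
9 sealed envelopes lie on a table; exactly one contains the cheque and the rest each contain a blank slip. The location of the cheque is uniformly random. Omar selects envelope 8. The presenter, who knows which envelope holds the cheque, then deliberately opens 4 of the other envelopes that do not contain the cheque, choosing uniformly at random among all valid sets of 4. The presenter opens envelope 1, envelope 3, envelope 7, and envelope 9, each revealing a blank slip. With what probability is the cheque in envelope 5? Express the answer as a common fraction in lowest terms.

Condition on the true location of the cheque.
If it is in any of envelopes 1, 3, 7, and 9 (prior 1/9 each): that envelope was opened and seen not to hold the prize — ruled out; weight (1/9)·0 = 0 each.
If it is in any of envelopes 2, 4, 5, and 6 (prior 1/9 each): the presenter has 35 equally likely choices, so probability 1/35; weight (1/9)·(1/35) = 1/315 each.
If it is in envelope 8 (prior 1/9): the presenter has 70 equally likely choices, so probability 1/70; weight (1/9)·(1/70) = 1/630.
The weights sum to 1/70.
So P(the cheque in envelope 5 | the presenter opened envelope 1, envelope 3, envelope 7, and envelope 9) = (1/315) / (1/70) = 2/9.

2/9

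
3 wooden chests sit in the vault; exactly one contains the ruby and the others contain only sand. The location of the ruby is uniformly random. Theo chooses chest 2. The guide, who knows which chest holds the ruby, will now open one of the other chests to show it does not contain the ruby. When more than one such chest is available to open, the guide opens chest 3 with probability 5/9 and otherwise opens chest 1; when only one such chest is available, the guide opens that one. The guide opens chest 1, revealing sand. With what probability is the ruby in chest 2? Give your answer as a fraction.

Consider each possible location of the ruby in turn.
If it is in chest 1 (prior 1/3): the guide opened chest 1, so this case is ruled out; weight (1/3)·0 = 0.
If it is in chest 2 (prior 1/3): chest 3 is available but not opened, probability 4/9; weight (1/3)·(4/9) = 4/27.
If it is in chest 3 (prior 1/3): only chest 1 is available, probability 1; weight (1/3)·1 = 1/3.
The weights sum to 13/27.
So P(the ruby in chest 2 | the guide opened chest 1) = (4/27) / (13/27) = 4/13.

4/13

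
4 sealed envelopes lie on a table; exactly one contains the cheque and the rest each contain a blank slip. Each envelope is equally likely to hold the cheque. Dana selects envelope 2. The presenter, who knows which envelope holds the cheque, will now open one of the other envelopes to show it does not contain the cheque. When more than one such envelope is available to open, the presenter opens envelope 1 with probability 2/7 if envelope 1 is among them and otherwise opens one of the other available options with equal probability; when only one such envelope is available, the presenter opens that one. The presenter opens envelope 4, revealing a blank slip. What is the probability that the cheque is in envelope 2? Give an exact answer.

Consider each possible location of the cheque in turn.
If it is in envelope 1 (prior 1/4): envelope 1 holds the prize so is unavailable; the presenter chooses uniformly among the 2 others, probability 1/2; weight (1/4)·(1/2) = 1/8.
If it is in envelope 2 (prior 1/4): envelope 1 is available but not opened; envelope 4 gets probability (1 − 2/7)/2 = 5/14; weight (1/4)·(5/14) = 5/56.
If it is in envelope 3 (prior 1/4): envelope 1 is available but not opened, probability 5/7; weight (1/4)·(5/7) = 5/28.
If it is in envelope 4 (prior 1/4): the presenter opened envelope 4, so this case is ruled out; weight (1/4)·0 = 0.
The weights sum to 11/28.
So P(the cheque in envelope 2 | the presenter opened envelope 4) = (5/56) / (11/28) = 5/22.

5/22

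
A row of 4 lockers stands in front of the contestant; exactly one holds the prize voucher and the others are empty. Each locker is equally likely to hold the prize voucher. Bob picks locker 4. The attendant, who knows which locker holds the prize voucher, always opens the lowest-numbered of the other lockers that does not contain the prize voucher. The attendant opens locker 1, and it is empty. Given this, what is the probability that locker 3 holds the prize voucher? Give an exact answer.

1/3

Apply Bayes' rule, conditioning on where the prize voucher actually is.
If it is in locker 1 (prior 1/4): the attendant opened locker 1, so this case is ruled out; weight (1/4)·0 = 0.
If it is in any of lockers 2, 3, and 4 (prior 1/4 each): locker 1 is the lowest-numbered option available, probability 1; weight (1/4)·1 = 1/4 each.
The weights sum to 3/4.
So P(the prize voucher in locker 3 | the attendant opened locker 1) = (1/4) / (3/4) = 1/3.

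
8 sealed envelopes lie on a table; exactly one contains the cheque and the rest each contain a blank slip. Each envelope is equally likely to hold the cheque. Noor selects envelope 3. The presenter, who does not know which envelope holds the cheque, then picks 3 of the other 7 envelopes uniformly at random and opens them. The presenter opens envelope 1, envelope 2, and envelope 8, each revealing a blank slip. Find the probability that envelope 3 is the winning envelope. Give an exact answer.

1/5

Apply Bayes' rule, conditioning on where the cheque actually is.
If it is in any of envelopes 1, 2, and 8 (prior 1/8 each): that envelope was opened and seen not to hold the prize — ruled out; weight (1/8)·0 = 0 each.
If it is in any of envelopes 3, 4, 5, 6, and 7 (prior 1/8 each): the presenter picks exactly this set with probability 1/35 regardless, and none is the prize; weight (1/8)·(1/35) = 1/280 each.
The weights sum to 1/56.
So P(the cheque in envelope 3 | the presenter opened envelope 1, envelope 2, and envelope 8) = (1/280) / (1/56) = 1/5.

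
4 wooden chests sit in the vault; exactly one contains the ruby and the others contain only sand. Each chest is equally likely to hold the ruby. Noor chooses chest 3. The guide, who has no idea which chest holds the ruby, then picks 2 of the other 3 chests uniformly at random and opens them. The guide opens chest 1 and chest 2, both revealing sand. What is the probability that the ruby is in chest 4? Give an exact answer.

1/2

Condition on the true location of the ruby.
If it is in either of chests 1 and 2 (prior 1/4 each): that chest was opened and seen not to hold the prize — ruled out; weight (1/4)·0 = 0 each.
If it is in either of chests 3 and 4 (prior 1/4 each): the guide picks exactly this set with probability 1/3 regardless, and none is the prize; weight (1/4)·(1/3) = 1/12 each.
The weights sum to 1/6.
So P(the ruby in chest 4 | the guide opened chest 1 and chest 2) = (1/12) / (1/6) = 1/2.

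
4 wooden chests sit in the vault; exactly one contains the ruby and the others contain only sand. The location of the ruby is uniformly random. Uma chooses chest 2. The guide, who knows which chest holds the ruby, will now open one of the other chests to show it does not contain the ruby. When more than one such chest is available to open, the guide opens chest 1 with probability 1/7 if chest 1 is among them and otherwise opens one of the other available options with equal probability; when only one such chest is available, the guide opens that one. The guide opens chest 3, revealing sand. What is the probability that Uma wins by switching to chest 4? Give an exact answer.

Consider each possible location of the ruby in turn.
If it is in chest 1 (prior 1/4): chest 1 holds the prize so is unavailable; the guide chooses uniformly among the 2 others, probability 1/2; weight (1/4)·(1/2) = 1/8.
If it is in chest 2 (prior 1/4): chest 1 is available but not opened; chest 3 gets probability (1 − 1/7)/2 = 3/7; weight (1/4)·(3/7) = 3/28.
If it is in chest 3 (prior 1/4): the guide opened chest 3, so this case is ruled out; weight (1/4)·0 = 0.
If it is in chest 4 (prior 1/4): chest 1 is available but not opened, probability 6/7; weight (1/4)·(6/7) = 3/14.
The weights sum to 25/56.
So P(the ruby in chest 4 | the guide opened chest 3) = (3/14) / (25/56) = 12/25.

12/25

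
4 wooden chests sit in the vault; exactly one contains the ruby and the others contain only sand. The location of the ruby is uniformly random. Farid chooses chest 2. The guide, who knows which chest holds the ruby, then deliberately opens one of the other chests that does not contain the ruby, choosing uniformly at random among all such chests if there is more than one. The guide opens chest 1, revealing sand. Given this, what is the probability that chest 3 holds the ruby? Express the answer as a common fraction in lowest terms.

Consider each possible location of the ruby in turn.
If it is in chest 1 (prior 1/4): the guide opened chest 1, so this case is ruled out; weight (1/4)·0 = 0.
If it is in chest 2 (prior 1/4): the guide has 3 equally likely choices, so probability 1/3; weight (1/4)·(1/3) = 1/12.
If it is in either of chests 3 and 4 (prior 1/4 each): the guide has 2 equally likely choices, so probability 1/2; weight (1/4)·(1/2) = 1/8 each.
The weights sum to 1/3.
So P(the ruby in chest 3 | the guide opened chest 1) = (1/8) / (1/3) = 3/8.

3/8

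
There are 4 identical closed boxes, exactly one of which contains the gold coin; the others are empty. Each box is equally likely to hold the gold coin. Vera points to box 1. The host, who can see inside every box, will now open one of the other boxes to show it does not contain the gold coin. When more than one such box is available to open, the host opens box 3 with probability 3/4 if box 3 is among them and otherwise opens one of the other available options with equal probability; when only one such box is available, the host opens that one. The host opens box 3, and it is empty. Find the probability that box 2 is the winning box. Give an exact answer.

1/3

Condition on the true location of the gold coin.
If it is in any of boxes 1, 2, and 4 (prior 1/4 each): box 3 is available, opened with probability 3/4; weight (1/4)·(3/4) = 3/16 each.
If it is in box 3 (prior 1/4): the host opened box 3, so this case is ruled out; weight (1/4)·0 = 0.
The weights sum to 9/16.
So P(the gold coin in box 2 | the host opened box 3) = (3/16) / (9/16) = 1/3.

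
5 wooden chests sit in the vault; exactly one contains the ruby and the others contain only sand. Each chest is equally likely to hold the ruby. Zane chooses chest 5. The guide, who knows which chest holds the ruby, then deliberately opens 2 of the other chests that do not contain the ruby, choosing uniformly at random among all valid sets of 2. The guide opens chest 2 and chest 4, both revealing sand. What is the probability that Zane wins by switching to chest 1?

Consider each possible location of the ruby in turn.
If it is in either of chests 1 and 3 (prior 1/5 each): the guide has 3 equally likely choices, so probability 1/3; weight (1/5)·(1/3) = 1/15 each.
If it is in either of chests 2 and 4 (prior 1/5 each): that chest was opened and seen not to hold the prize — ruled out; weight (1/5)·0 = 0 each.
If it is in chest 5 (prior 1/5): the guide has 6 equally likely choices, so probability 1/6; weight (1/5)·(1/6) = 1/30.
The weights sum to 1/6.
So P(the ruby in chest 1 | the guide opened chest 2 and chest 4) = (1/15) / (1/6) = 2/5.

2/5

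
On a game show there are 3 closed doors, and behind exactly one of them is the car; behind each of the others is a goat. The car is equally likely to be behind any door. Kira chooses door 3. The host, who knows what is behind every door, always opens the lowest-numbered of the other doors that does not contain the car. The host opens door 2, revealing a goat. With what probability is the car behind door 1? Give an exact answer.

1

Consider each possible location of the car in turn.
If it is behind door 1 (prior 1/3): door 2 is the lowest-numbered option available, probability 1; weight (1/3)·1 = 1/3.
If it is behind door 2 (prior 1/3): the host opened door 2, so this case is ruled out; weight (1/3)·0 = 0.
If it is behind door 3 (prior 1/3): the host would have opened door 1 instead, probability 0; weight (1/3)·0 = 0.
The weights sum to 1/3.
So P(the car behind door 1 | the host opened door 2) = (1/3) / (1/3) = 1.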